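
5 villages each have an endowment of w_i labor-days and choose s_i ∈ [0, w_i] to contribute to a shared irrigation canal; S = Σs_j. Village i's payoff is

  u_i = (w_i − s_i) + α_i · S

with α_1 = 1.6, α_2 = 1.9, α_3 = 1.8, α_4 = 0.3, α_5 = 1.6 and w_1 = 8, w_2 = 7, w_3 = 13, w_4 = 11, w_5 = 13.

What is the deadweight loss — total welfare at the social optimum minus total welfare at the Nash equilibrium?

∂u_i/∂s_i = α_i − 1, so village i contributes w_i if α_i > 1, else 0.
α_i > 1 for i ∈ {1, 2, 3, 5}; NE contributions (8, 7, 13, 0, 13), S = 41.
W^NE = Σw_i − S^NE + (Σα_i)·S^NE = 52 + 6.2·41 = 306.2.
Planner: ∂(Σu_j)/∂s_i = Σα_j − 1 = 6.2 > 0, so everyone contributes w_i; S^SO = 52, W^SO = 52 + 6.2·52 = 374.4.
Deadweight loss = 68.2.

68.2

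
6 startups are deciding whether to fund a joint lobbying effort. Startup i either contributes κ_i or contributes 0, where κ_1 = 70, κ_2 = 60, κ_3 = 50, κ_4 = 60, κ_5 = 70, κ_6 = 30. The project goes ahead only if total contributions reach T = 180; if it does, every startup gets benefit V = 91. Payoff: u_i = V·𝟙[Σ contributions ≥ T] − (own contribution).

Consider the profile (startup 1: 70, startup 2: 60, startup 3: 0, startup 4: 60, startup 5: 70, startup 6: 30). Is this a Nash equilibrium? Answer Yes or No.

No

Total = 290 ≥ 180: provided.
Startup 1 (pledges 70, payoff 21): dropping to 0 → total 220, payoff 91. Profitable deviation.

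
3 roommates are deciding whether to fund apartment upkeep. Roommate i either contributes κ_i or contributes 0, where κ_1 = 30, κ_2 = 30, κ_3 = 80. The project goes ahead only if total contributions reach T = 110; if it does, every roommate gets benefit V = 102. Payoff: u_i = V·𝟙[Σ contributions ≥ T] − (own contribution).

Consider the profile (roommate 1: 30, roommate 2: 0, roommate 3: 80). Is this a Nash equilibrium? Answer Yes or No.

Total = 110 ≥ 110: provided.
Roommate 1 (pledges 30, payoff 72): dropping to 0 → total 80, payoff 0. No gain.
Roommate 2 (pledges 0, payoff 102): pledging 30 → total 140, payoff 72. No gain.
Roommate 3 (pledges 80, payoff 22): dropping to 0 → total 30, payoff 0. No gain.

Yes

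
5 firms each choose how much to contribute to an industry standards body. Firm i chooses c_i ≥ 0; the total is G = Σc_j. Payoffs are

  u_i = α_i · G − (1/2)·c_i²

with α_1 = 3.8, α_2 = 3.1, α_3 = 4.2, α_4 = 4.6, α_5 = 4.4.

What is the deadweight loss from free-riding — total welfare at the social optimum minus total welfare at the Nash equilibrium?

647.12

Firm i's FOC: ∂u_i/∂c_i = α_i − c_i = 0, so c_i* = α_i.
NE contributions = (3.8, 3.1, 4.2, 4.6, 4.4); G = 20.1.
W^NE = (Σα)·G − ½Σα_i² = 20.1² − ½·82.21 = 362.905.
Planner sets c_i = Σα_j = 20.1 for every i, so G^SO = 5·20.1 = 100.5.
W^SO = (Σα)·G^SO − ½·5·(Σα)² = (5/2)·20.1² = 1010.025.
Deadweight loss = W^SO − W^NE = 647.12.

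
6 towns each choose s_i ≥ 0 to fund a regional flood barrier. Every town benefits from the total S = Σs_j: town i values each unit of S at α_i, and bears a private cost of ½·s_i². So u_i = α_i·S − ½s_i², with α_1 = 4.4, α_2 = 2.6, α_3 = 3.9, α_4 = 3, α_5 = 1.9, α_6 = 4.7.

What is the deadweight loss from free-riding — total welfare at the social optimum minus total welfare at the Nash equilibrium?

878.515

Town i's FOC: ∂u_i/∂s_i = α_i − s_i = 0, so s_i* = α_i.
NE contributions = (4.4, 2.6, 3.9, 3, 1.9, 4.7); S = 20.5.
W^NE = (Σα)·S − ½Σα_i² = 20.5² − ½·76.03 = 382.235.
Planner sets s_i = Σα_j = 20.5 for every i, so S^SO = 6·20.5 = 123.
W^SO = (Σα)·S^SO − ½·6·(Σα)² = (6/2)·20.5² = 1260.75.
Deadweight loss = W^SO − W^NE = 878.515.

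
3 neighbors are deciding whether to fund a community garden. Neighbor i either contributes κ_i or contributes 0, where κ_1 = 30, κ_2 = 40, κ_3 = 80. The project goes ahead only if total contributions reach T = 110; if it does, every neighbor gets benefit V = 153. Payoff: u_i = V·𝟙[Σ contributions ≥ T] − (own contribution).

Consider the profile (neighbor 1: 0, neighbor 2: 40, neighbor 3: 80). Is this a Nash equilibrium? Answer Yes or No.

Yes

Total = 120 ≥ 110: provided.
Neighbor 1 (pledges 0, payoff 153): pledging 30 → total 150, payoff 123. No gain.
Neighbor 2 (pledges 40, payoff 113): dropping to 0 → total 80, payoff 0. No gain.
Neighbor 3 (pledges 80, payoff 73): dropping to 0 → total 40, payoff 0. No gain.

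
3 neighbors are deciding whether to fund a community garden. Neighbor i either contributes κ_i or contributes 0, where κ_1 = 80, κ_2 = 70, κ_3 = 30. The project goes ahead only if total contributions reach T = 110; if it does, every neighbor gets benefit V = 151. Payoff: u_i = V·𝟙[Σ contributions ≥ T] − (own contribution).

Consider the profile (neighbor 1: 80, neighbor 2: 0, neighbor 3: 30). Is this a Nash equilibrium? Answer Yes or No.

Total = 110 ≥ 110: provided.
Neighbor 1 (pledges 80, payoff 71): dropping to 0 → total 30, payoff 0. No gain.
Neighbor 2 (pledges 0, payoff 151): pledging 70 → total 180, payoff 81. No gain.
Neighbor 3 (pledges 30, payoff 121): dropping to 0 → total 80, payoff 0. No gain.

Yes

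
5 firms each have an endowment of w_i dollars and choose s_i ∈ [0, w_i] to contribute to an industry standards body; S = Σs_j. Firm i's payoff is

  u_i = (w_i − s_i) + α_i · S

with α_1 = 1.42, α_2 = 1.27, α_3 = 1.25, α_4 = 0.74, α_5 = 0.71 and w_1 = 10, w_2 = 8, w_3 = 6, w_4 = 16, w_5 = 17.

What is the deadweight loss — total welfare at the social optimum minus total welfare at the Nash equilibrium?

∂u_i/∂s_i = α_i − 1, so firm i contributes w_i if α_i > 1, else 0.
α_i > 1 for i ∈ {1, 2, 3}; NE contributions (10, 8, 6, 0, 0), S = 24.
W^NE = Σw_i − S^NE + (Σα_i)·S^NE = 57 + 4.39·24 = 162.36.
Planner: ∂(Σu_j)/∂s_i = Σα_j − 1 = 4.39 > 0, so everyone contributes w_i; S^SO = 57, W^SO = 57 + 4.39·57 = 307.23.
Deadweight loss = 144.87.

144.87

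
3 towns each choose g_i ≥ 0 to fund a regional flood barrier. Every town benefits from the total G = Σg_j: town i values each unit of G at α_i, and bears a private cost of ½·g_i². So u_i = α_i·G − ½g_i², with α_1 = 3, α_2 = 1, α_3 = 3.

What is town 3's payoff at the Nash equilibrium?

16.5

Town i's FOC: ∂u_i/∂g_i = α_i − g_i = 0, so g_i* = α_i.
NE contributions = (3, 1, 3); G = 7.
u_3 = α_3·G − ½·(g_3)² = 3·7 − ½·3² = 16.5.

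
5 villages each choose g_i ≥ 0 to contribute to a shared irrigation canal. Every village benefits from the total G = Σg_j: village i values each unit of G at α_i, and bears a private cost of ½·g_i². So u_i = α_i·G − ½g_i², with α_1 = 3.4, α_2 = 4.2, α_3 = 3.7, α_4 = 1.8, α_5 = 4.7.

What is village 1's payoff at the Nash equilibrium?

54.74

Village i's FOC: ∂u_i/∂g_i = α_i − g_i = 0, so g_i* = α_i.
NE contributions = (3.4, 4.2, 3.7, 1.8, 4.7); G = 17.8.
u_1 = α_1·G − ½·(g_1)² = 3.4·17.8 − ½·3.4² = 54.74.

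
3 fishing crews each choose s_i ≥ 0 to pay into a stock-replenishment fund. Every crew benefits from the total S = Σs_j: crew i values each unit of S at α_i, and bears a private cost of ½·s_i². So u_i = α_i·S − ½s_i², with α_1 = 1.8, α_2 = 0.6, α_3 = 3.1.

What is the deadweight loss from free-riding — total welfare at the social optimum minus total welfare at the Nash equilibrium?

21.73

Crew i's FOC: ∂u_i/∂s_i = α_i − s_i = 0, so s_i* = α_i.
NE contributions = (1.8, 0.6, 3.1); S = 5.5.
W^NE = (Σα)·S − ½Σα_i² = 5.5² − ½·13.21 = 23.645.
Planner sets s_i = Σα_j = 5.5 for every i, so S^SO = 3·5.5 = 16.5.
W^SO = (Σα)·S^SO − ½·3·(Σα)² = (3/2)·5.5² = 45.375.
Deadweight loss = W^SO − W^NE = 21.73.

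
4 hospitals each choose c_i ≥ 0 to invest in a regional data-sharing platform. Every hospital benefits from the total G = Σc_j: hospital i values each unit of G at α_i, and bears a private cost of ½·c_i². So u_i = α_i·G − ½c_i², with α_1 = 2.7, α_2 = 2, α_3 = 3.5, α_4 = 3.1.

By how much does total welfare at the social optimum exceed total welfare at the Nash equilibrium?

Hospital i's FOC: ∂u_i/∂c_i = α_i − c_i = 0, so c_i* = α_i.
NE contributions = (2.7, 2, 3.5, 3.1); G = 11.3.
W^NE = (Σα)·G − ½Σα_i² = 11.3² − ½·33.15 = 111.115.
Planner sets c_i = Σα_j = 11.3 for every i, so G^SO = 4·11.3 = 45.2.
W^SO = (Σα)·G^SO − ½·4·(Σα)² = (4/2)·11.3² = 255.38.
Deadweight loss = W^SO − W^NE = 144.265.

144.265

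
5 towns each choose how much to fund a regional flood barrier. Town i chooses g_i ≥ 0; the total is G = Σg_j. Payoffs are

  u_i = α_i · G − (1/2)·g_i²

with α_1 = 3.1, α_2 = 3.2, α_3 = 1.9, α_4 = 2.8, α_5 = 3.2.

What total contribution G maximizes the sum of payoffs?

Planner FOC: ∂(Σu_j)/∂g_i = (Σα_j) − g_i = 0, so g_i^SO = Σα_j = 14.2 for every i; G^SO = 71.

71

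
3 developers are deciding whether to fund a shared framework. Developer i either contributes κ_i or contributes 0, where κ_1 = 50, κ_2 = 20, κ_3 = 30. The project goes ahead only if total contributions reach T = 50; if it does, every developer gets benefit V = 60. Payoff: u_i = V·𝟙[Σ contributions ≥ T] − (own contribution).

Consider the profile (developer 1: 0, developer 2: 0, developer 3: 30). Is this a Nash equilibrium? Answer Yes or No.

No

Total = 30 < 50: not provided.
Developer 1 (pledges 0, payoff 0): pledging 50 → total 80, payoff 10. Profitable deviation.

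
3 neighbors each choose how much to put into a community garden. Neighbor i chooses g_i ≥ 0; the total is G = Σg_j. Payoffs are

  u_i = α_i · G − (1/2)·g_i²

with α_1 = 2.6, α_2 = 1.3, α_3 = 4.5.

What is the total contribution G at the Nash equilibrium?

Neighbor i's FOC: ∂u_i/∂g_i = α_i − g_i = 0, so g_i* = α_i.
NE contributions = (2.6, 1.3, 4.5); G = 8.4.

8.4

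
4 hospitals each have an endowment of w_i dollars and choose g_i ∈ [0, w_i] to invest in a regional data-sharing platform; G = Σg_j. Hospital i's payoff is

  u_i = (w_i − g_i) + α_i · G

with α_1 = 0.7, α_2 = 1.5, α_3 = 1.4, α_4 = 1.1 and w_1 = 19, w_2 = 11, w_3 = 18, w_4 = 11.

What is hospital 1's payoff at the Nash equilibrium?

47

∂u_i/∂g_i = α_i − 1, so hospital i contributes w_i if α_i > 1, else 0.
α_i > 1 for i ∈ {2, 3, 4}; NE contributions (0, 11, 18, 11), G = 40.
u_1 = (19 − 0) + 0.7·40 = 47.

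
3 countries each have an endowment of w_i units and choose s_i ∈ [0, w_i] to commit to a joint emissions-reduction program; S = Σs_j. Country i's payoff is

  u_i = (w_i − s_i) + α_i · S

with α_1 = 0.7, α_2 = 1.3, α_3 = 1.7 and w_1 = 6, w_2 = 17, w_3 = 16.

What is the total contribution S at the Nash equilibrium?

∂u_i/∂s_i = α_i − 1, so country i contributes w_i if α_i > 1, else 0.
α_i > 1 for i ∈ {2, 3}; NE contributions (0, 17, 16), S = 33.

33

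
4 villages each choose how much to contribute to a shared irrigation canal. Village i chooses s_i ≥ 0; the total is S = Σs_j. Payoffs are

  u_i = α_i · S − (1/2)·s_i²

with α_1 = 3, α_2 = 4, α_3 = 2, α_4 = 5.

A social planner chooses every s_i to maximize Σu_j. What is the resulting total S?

Planner FOC: ∂(Σu_j)/∂s_i = (Σα_j) − s_i = 0, so s_i^SO = Σα_j = 14 for every i; S^SO = 56.

56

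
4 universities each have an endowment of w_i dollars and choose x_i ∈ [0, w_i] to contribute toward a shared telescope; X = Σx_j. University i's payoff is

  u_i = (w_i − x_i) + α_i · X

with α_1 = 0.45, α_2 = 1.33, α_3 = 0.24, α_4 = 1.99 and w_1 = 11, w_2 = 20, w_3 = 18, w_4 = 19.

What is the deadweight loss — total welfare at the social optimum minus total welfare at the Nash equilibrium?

87.29

∂u_i/∂x_i = α_i − 1, so university i contributes w_i if α_i > 1, else 0.
α_i > 1 for i ∈ {2, 4}; NE contributions (0, 20, 0, 19), X = 39.
W^NE = Σw_i − X^NE + (Σα_i)·X^NE = 68 + 3.01·39 = 185.39.
Planner: ∂(Σu_j)/∂x_i = Σα_j − 1 = 3.01 > 0, so everyone contributes w_i; X^SO = 68, W^SO = 68 + 3.01·68 = 272.68.
Deadweight loss = 87.29.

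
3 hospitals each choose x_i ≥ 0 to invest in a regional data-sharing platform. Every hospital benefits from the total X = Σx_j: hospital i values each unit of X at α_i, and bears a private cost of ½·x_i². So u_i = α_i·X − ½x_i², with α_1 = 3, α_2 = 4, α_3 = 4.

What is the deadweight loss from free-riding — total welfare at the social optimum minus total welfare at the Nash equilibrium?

81

Hospital i's FOC: ∂u_i/∂x_i = α_i − x_i = 0, so x_i* = α_i.
NE contributions = (3, 4, 4); X = 11.
W^NE = (Σα)·X − ½Σα_i² = 11² − ½·41 = 100.5.
Planner sets x_i = Σα_j = 11 for every i, so X^SO = 3·11 = 33.
W^SO = (Σα)·X^SO − ½·3·(Σα)² = (3/2)·11² = 181.5.
Deadweight loss = W^SO − W^NE = 81.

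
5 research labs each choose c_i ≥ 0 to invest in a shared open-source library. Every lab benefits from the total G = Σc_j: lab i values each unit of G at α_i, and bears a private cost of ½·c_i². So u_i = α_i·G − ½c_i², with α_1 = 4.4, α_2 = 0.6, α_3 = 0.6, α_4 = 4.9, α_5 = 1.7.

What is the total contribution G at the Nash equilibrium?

Lab i's FOC: ∂u_i/∂c_i = α_i − c_i = 0, so c_i* = α_i.
NE contributions = (4.4, 0.6, 0.6, 4.9, 1.7); G = 12.2.

12.2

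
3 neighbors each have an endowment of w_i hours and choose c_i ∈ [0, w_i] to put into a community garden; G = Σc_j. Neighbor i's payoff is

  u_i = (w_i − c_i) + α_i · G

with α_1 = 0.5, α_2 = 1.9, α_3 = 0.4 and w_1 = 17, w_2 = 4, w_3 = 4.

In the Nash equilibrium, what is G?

4

∂u_i/∂c_i = α_i − 1, so neighbor i contributes w_i if α_i > 1, else 0.
α_i > 1 for i ∈ {2}; NE contributions (0, 4, 0), G = 4.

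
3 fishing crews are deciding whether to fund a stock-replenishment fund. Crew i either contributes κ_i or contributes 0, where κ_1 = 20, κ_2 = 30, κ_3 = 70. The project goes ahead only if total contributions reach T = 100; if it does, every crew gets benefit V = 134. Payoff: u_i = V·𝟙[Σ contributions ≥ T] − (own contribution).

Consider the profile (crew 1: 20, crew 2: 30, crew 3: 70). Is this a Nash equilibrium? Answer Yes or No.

No

Total = 120 ≥ 100: provided.
Crew 1 (pledges 20, payoff 114): dropping to 0 → total 100, payoff 134. Profitable deviation.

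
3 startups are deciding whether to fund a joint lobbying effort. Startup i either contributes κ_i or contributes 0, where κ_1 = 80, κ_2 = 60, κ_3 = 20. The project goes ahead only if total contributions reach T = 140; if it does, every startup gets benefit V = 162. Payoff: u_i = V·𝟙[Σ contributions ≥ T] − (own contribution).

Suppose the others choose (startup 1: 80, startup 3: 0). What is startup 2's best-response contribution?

Others' total = 80. Contributing 60 brings total to 140 ≥ 140: gain V − κ_2 = 102.
Best response: 60.

60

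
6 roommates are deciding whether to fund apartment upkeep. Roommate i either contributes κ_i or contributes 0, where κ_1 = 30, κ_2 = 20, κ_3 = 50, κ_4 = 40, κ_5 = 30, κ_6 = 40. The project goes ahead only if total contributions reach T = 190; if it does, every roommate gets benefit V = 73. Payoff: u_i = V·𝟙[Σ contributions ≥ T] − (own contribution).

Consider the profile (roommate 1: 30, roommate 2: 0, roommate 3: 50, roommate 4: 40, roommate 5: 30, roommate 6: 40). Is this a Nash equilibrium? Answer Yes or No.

Total = 190 ≥ 190: provided.
Roommate 1 (pledges 30, payoff 43): dropping to 0 → total 160, payoff 0. No gain.
Roommate 2 (pledges 0, payoff 73): pledging 20 → total 210, payoff 53. No gain.
Roommate 3 (pledges 50, payoff 23): dropping to 0 → total 140, payoff 0. No gain.
Roommate 4 (pledges 40, payoff 33): dropping to 0 → total 150, payoff 0. No gain.
Roommate 5 (pledges 30, payoff 43): dropping to 0 → total 160, payoff 0. No gain.
Roommate 6 (pledges 40, payoff 33): dropping to 0 → total 150, payoff 0. No gain.

Yes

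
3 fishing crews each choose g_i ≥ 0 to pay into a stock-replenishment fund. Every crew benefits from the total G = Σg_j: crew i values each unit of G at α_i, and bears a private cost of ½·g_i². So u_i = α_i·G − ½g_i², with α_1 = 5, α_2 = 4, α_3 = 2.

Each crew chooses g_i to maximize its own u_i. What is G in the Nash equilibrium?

11

Crew i's FOC: ∂u_i/∂g_i = α_i − g_i = 0, so g_i* = α_i.
NE contributions = (5, 4, 2); G = 11.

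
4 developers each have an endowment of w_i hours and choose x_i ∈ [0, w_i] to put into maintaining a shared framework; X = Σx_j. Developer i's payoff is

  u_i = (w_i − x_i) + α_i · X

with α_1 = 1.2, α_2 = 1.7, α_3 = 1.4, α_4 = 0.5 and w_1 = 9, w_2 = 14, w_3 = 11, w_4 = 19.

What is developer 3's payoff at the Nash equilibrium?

∂u_i/∂x_i = α_i − 1, so developer i contributes w_i if α_i > 1, else 0.
α_i > 1 for i ∈ {1, 2, 3}; NE contributions (9, 14, 11, 0), X = 34.
u_3 = (11 − 11) + 1.4·34 = 47.6.

47.6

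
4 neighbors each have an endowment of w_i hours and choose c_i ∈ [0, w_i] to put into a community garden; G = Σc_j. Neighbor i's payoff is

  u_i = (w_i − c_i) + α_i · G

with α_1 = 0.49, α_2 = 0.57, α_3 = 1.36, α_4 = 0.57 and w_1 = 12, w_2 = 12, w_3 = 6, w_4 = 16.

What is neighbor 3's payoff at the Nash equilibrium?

8.16

∂u_i/∂c_i = α_i − 1, so neighbor i contributes w_i if α_i > 1, else 0.
α_i > 1 for i ∈ {3}; NE contributions (0, 0, 6, 0), G = 6.
u_3 = (6 − 6) + 1.36·6 = 8.16.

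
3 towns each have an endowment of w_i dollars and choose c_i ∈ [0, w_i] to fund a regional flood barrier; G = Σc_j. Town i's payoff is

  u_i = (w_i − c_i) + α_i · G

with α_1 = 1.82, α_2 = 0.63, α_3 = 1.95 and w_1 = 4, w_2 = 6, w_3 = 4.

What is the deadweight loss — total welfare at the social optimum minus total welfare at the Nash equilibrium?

20.4

∂u_i/∂c_i = α_i − 1, so town i contributes w_i if α_i > 1, else 0.
α_i > 1 for i ∈ {1, 3}; NE contributions (4, 0, 4), G = 8.
W^NE = Σw_i − G^NE + (Σα_i)·G^NE = 14 + 3.4·8 = 41.2.
Planner: ∂(Σu_j)/∂c_i = Σα_j − 1 = 3.4 > 0, so everyone contributes w_i; G^SO = 14, W^SO = 14 + 3.4·14 = 61.6.
Deadweight loss = 20.4.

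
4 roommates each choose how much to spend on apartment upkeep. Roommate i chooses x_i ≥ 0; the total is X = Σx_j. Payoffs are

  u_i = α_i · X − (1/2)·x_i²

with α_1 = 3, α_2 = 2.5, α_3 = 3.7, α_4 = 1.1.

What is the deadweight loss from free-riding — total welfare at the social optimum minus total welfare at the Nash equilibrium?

121.165

Roommate i's FOC: ∂u_i/∂x_i = α_i − x_i = 0, so x_i* = α_i.
NE contributions = (3, 2.5, 3.7, 1.1); X = 10.3.
W^NE = (Σα)·X − ½Σα_i² = 10.3² − ½·30.15 = 91.015.
Planner sets x_i = Σα_j = 10.3 for every i, so X^SO = 4·10.3 = 41.2.
W^SO = (Σα)·X^SO − ½·4·(Σα)² = (4/2)·10.3² = 212.18.
Deadweight loss = W^SO − W^NE = 121.165.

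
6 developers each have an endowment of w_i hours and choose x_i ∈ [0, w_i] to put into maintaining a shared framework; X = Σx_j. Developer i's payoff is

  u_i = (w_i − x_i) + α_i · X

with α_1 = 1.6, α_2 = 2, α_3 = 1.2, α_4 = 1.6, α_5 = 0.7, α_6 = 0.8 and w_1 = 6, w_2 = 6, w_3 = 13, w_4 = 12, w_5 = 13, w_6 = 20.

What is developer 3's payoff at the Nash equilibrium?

∂u_i/∂x_i = α_i − 1, so developer i contributes w_i if α_i > 1, else 0.
α_i > 1 for i ∈ {1, 2, 3, 4}; NE contributions (6, 6, 13, 12, 0, 0), X = 37.
u_3 = (13 − 13) + 1.2·37 = 44.4.

44.4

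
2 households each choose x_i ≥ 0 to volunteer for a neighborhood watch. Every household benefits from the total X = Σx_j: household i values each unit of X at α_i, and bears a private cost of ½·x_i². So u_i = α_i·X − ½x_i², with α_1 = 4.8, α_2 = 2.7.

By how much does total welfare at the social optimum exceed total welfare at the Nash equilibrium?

Household i's FOC: ∂u_i/∂x_i = α_i − x_i = 0, so x_i* = α_i.
NE contributions = (4.8, 2.7); X = 7.5.
W^NE = (Σα)·X − ½Σα_i² = 7.5² − ½·30.33 = 41.085.
Planner sets x_i = Σα_j = 7.5 for every i, so X^SO = 2·7.5 = 15.
W^SO = (Σα)·X^SO − ½·2·(Σα)² = (2/2)·7.5² = 56.25.
Deadweight loss = W^SO − W^NE = 15.165.

15.165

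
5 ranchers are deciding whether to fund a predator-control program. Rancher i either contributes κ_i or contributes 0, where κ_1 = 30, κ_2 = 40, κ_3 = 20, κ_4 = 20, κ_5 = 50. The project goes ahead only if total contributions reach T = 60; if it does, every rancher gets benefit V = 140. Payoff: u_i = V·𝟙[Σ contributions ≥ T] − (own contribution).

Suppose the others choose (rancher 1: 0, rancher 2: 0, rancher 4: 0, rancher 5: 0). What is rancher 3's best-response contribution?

Others' total = 0. Even contributing 20 gives 20 < 60: no benefit either way.
Best response: 0.

0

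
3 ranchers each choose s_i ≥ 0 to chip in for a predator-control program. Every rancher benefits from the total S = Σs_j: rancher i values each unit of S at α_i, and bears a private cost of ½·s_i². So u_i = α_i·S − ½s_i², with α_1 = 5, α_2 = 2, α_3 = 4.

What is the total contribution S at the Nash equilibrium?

11

Rancher i's FOC: ∂u_i/∂s_i = α_i − s_i = 0, so s_i* = α_i.
NE contributions = (5, 2, 4); S = 11.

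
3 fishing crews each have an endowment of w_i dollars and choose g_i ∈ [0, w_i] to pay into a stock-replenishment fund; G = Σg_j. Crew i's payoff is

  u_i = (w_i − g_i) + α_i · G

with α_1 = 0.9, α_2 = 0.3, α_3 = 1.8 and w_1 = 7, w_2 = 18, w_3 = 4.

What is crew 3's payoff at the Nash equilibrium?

∂u_i/∂g_i = α_i − 1, so crew i contributes w_i if α_i > 1, else 0.
α_i > 1 for i ∈ {3}; NE contributions (0, 0, 4), G = 4.
u_3 = (4 − 4) + 1.8·4 = 7.2.

7.2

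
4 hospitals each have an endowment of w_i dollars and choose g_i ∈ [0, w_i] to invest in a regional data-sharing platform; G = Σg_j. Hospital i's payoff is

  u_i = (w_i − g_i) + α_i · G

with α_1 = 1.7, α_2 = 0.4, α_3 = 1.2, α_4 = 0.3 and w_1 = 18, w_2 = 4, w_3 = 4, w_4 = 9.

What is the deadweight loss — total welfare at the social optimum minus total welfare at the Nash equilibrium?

∂u_i/∂g_i = α_i − 1, so hospital i contributes w_i if α_i > 1, else 0.
α_i > 1 for i ∈ {1, 3}; NE contributions (18, 0, 4, 0), G = 22.
W^NE = Σw_i − G^NE + (Σα_i)·G^NE = 35 + 2.6·22 = 92.2.
Planner: ∂(Σu_j)/∂g_i = Σα_j − 1 = 2.6 > 0, so everyone contributes w_i; G^SO = 35, W^SO = 35 + 2.6·35 = 126.
Deadweight loss = 33.8.

33.8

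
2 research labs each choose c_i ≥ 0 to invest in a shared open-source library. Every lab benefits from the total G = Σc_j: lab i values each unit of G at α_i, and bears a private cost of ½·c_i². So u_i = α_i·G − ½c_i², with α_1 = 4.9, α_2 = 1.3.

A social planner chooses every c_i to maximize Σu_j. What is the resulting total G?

12.4

Planner FOC: ∂(Σu_j)/∂c_i = (Σα_j) − c_i = 0, so c_i^SO = Σα_j = 6.2 for every i; G^SO = 12.4.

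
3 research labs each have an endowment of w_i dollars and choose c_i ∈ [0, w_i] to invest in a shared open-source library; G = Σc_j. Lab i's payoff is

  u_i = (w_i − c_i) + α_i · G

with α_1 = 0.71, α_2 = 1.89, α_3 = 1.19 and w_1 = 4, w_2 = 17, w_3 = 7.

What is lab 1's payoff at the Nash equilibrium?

∂u_i/∂c_i = α_i − 1, so lab i contributes w_i if α_i > 1, else 0.
α_i > 1 for i ∈ {2, 3}; NE contributions (0, 17, 7), G = 24.
u_1 = (4 − 0) + 0.71·24 = 21.04.

21.04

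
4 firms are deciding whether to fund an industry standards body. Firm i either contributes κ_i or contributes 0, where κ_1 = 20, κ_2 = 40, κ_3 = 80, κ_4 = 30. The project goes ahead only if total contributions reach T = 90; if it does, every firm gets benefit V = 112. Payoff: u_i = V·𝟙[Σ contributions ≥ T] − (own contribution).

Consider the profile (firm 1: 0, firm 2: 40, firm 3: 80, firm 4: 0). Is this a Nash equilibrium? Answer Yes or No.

Yes

Total = 120 ≥ 90: provided.
Firm 1 (pledges 0, payoff 112): pledging 20 → total 140, payoff 92. No gain.
Firm 2 (pledges 40, payoff 72): dropping to 0 → total 80, payoff 0. No gain.
Firm 3 (pledges 80, payoff 32): dropping to 0 → total 40, payoff 0. No gain.
Firm 4 (pledges 0, payoff 112): pledging 30 → total 150, payoff 82. No gain.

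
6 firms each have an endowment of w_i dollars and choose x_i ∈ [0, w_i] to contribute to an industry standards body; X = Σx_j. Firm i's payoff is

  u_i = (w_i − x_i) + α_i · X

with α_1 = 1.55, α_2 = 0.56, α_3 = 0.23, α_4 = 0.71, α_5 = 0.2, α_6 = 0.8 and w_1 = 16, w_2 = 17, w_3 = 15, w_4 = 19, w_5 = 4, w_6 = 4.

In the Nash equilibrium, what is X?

∂u_i/∂x_i = α_i − 1, so firm i contributes w_i if α_i > 1, else 0.
α_i > 1 for i ∈ {1}; NE contributions (16, 0, 0, 0, 0, 0), X = 16.

16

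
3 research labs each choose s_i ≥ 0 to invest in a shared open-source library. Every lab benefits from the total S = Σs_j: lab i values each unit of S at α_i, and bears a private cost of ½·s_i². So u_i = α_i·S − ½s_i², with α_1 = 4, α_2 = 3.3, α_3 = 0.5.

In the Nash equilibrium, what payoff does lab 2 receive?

Lab i's FOC: ∂u_i/∂s_i = α_i − s_i = 0, so s_i* = α_i.
NE contributions = (4, 3.3, 0.5); S = 7.8.
u_2 = α_2·S − ½·(s_2)² = 3.3·7.8 − ½·3.3² = 20.295.

20.295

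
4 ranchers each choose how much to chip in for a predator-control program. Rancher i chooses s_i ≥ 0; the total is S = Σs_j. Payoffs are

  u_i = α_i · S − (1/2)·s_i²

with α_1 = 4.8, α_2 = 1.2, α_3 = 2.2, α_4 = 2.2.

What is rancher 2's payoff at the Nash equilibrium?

11.76

Rancher i's FOC: ∂u_i/∂s_i = α_i − s_i = 0, so s_i* = α_i.
NE contributions = (4.8, 1.2, 2.2, 2.2); S = 10.4.
u_2 = α_2·S − ½·(s_2)² = 1.2·10.4 − ½·1.2² = 11.76.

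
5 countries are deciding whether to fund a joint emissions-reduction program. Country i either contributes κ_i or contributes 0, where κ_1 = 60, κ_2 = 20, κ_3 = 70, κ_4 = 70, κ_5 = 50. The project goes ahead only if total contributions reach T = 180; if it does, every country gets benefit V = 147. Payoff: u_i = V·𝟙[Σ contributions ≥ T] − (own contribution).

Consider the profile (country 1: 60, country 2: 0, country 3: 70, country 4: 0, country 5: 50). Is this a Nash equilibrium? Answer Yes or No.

Total = 180 ≥ 180: provided.
Country 1 (pledges 60, payoff 87): dropping to 0 → total 120, payoff 0. No gain.
Country 2 (pledges 0, payoff 147): pledging 20 → total 200, payoff 127. No gain.
Country 3 (pledges 70, payoff 77): dropping to 0 → total 110, payoff 0. No gain.
Country 4 (pledges 0, payoff 147): pledging 70 → total 250, payoff 77. No gain.
Country 5 (pledges 50, payoff 97): dropping to 0 → total 130, payoff 0. No gain.

Yes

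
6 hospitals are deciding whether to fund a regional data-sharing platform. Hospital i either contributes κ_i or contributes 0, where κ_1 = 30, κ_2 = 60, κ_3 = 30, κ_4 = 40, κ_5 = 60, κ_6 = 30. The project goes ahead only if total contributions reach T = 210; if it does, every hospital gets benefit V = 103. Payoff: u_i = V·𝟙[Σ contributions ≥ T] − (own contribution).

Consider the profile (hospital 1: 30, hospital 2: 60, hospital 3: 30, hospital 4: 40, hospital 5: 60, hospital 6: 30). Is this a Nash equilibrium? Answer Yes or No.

Total = 250 ≥ 210: provided.
Hospital 1 (pledges 30, payoff 73): dropping to 0 → total 220, payoff 103. Profitable deviation.

No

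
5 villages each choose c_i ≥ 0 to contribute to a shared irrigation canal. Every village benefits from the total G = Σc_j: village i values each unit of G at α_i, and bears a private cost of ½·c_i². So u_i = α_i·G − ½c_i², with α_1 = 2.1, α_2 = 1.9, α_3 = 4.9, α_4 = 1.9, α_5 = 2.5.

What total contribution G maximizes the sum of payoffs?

Planner FOC: ∂(Σu_j)/∂c_i = (Σα_j) − c_i = 0, so c_i^SO = Σα_j = 13.3 for every i; G^SO = 66.5.

66.5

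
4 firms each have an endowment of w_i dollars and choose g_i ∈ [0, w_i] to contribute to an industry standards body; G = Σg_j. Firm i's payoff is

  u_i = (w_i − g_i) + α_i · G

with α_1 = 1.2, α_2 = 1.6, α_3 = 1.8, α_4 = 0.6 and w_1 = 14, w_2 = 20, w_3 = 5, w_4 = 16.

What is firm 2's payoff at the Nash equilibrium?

∂u_i/∂g_i = α_i − 1, so firm i contributes w_i if α_i > 1, else 0.
α_i > 1 for i ∈ {1, 2, 3}; NE contributions (14, 20, 5, 0), G = 39.
u_2 = (20 − 20) + 1.6·39 = 62.4.

62.4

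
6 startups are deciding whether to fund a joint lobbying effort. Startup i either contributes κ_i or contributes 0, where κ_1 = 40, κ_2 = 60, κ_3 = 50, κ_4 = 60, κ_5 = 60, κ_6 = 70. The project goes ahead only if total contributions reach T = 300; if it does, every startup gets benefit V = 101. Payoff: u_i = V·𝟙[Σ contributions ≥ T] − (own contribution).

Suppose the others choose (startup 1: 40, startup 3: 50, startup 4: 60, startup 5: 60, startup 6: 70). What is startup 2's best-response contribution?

Others' total = 280. Contributing 60 brings total to 340 ≥ 300: gain V − κ_2 = 41.
Best response: 60.

60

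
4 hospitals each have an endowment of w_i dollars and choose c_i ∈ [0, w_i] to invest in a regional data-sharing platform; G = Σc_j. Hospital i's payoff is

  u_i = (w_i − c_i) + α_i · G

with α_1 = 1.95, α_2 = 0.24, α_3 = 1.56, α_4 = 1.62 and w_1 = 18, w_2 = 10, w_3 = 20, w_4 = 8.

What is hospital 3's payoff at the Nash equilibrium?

71.76

∂u_i/∂c_i = α_i − 1, so hospital i contributes w_i if α_i > 1, else 0.
α_i > 1 for i ∈ {1, 3, 4}; NE contributions (18, 0, 20, 8), G = 46.
u_3 = (20 − 20) + 1.56·46 = 71.76.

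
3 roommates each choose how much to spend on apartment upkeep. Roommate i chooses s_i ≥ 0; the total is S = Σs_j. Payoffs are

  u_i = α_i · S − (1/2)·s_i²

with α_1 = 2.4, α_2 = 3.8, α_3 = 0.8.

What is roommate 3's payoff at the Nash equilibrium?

5.28

Roommate i's FOC: ∂u_i/∂s_i = α_i − s_i = 0, so s_i* = α_i.
NE contributions = (2.4, 3.8, 0.8); S = 7.
u_3 = α_3·S − ½·(s_3)² = 0.8·7 − ½·0.8² = 5.28.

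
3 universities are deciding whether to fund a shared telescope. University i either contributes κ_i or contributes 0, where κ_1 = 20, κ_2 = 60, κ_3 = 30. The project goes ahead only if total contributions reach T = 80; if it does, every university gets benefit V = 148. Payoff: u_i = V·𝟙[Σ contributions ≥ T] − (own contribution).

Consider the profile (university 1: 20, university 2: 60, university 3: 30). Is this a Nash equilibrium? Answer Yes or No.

No

Total = 110 ≥ 80: provided.
University 1 (pledges 20, payoff 128): dropping to 0 → total 90, payoff 148. Profitable deviation.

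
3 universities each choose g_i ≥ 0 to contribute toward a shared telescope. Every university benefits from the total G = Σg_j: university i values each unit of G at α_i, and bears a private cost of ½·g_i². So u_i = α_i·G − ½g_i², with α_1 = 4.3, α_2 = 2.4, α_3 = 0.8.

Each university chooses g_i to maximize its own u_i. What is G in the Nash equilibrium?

7.5

University i's FOC: ∂u_i/∂g_i = α_i − g_i = 0, so g_i* = α_i.
NE contributions = (4.3, 2.4, 0.8); G = 7.5.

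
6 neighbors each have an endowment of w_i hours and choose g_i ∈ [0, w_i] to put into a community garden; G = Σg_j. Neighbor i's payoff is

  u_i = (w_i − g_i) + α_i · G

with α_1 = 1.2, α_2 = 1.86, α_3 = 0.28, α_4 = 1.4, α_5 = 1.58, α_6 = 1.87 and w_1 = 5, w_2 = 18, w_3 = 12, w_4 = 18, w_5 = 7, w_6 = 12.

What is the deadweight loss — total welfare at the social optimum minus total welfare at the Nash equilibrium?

86.28

∂u_i/∂g_i = α_i − 1, so neighbor i contributes w_i if α_i > 1, else 0.
α_i > 1 for i ∈ {1, 2, 4, 5, 6}; NE contributions (5, 18, 0, 18, 7, 12), G = 60.
W^NE = Σw_i − G^NE + (Σα_i)·G^NE = 72 + 7.19·60 = 503.4.
Planner: ∂(Σu_j)/∂g_i = Σα_j − 1 = 7.19 > 0, so everyone contributes w_i; G^SO = 72, W^SO = 72 + 7.19·72 = 589.68.
Deadweight loss = 86.28.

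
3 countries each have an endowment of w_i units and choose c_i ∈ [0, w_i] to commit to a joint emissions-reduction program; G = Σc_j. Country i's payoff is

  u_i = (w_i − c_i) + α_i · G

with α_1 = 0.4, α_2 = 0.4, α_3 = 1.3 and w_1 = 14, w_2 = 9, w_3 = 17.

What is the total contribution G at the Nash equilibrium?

17

∂u_i/∂c_i = α_i − 1, so country i contributes w_i if α_i > 1, else 0.
α_i > 1 for i ∈ {3}; NE contributions (0, 0, 17), G = 17.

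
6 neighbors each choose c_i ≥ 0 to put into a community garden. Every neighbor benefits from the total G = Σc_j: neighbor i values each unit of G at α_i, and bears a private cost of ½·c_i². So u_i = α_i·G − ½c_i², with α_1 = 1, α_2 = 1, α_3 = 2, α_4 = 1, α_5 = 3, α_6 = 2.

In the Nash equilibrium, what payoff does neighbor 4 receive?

9.5

Neighbor i's FOC: ∂u_i/∂c_i = α_i − c_i = 0, so c_i* = α_i.
NE contributions = (1, 1, 2, 1, 3, 2); G = 10.
u_4 = α_4·G − ½·(c_4)² = 1·10 − ½·1² = 9.5.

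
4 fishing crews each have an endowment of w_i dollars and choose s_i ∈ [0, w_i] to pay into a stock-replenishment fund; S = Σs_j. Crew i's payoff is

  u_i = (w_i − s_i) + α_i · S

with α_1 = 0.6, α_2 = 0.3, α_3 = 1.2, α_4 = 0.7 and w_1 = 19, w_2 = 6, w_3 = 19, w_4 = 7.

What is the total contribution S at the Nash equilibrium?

∂u_i/∂s_i = α_i − 1, so crew i contributes w_i if α_i > 1, else 0.
α_i > 1 for i ∈ {3}; NE contributions (0, 0, 19, 0), S = 19.

19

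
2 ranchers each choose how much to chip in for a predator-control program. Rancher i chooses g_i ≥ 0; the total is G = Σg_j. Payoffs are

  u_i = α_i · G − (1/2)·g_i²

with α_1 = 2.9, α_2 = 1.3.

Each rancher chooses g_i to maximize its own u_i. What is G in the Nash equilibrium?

4.2

Rancher i's FOC: ∂u_i/∂g_i = α_i − g_i = 0, so g_i* = α_i.
NE contributions = (2.9, 1.3); G = 4.2.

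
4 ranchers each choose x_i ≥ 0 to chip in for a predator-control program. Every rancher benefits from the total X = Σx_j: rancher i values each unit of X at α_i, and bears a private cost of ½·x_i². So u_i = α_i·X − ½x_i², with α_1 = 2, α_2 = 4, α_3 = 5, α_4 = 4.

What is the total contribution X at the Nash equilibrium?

15

Rancher i's FOC: ∂u_i/∂x_i = α_i − x_i = 0, so x_i* = α_i.
NE contributions = (2, 4, 5, 4); X = 15.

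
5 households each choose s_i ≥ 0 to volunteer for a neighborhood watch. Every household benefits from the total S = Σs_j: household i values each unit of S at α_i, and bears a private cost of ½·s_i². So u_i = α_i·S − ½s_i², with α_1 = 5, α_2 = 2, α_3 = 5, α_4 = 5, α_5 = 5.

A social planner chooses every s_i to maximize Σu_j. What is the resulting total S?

110

Planner FOC: ∂(Σu_j)/∂s_i = (Σα_j) − s_i = 0, so s_i^SO = Σα_j = 22 for every i; S^SO = 110.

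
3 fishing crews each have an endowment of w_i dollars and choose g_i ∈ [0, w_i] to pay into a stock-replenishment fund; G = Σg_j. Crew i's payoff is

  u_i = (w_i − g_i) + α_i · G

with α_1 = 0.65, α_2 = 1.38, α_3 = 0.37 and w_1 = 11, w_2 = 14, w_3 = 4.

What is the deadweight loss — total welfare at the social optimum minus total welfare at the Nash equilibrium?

∂u_i/∂g_i = α_i − 1, so crew i contributes w_i if α_i > 1, else 0.
α_i > 1 for i ∈ {2}; NE contributions (0, 14, 0), G = 14.
W^NE = Σw_i − G^NE + (Σα_i)·G^NE = 29 + 1.4·14 = 48.6.
Planner: ∂(Σu_j)/∂g_i = Σα_j − 1 = 1.4 > 0, so everyone contributes w_i; G^SO = 29, W^SO = 29 + 1.4·29 = 69.6.
Deadweight loss = 21.

21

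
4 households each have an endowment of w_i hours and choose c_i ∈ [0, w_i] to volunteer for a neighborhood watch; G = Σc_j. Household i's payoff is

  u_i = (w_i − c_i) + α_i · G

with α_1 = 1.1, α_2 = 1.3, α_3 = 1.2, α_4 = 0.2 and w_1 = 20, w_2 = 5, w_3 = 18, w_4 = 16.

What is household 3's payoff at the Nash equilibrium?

51.6

∂u_i/∂c_i = α_i − 1, so household i contributes w_i if α_i > 1, else 0.
α_i > 1 for i ∈ {1, 2, 3}; NE contributions (20, 5, 18, 0), G = 43.
u_3 = (18 − 18) + 1.2·43 = 51.6.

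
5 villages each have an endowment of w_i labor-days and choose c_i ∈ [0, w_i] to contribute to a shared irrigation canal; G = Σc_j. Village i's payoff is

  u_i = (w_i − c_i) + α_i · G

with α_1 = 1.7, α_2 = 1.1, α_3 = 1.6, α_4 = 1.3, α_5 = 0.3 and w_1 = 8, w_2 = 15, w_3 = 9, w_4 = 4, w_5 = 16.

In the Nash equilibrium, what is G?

36

∂u_i/∂c_i = α_i − 1, so village i contributes w_i if α_i > 1, else 0.
α_i > 1 for i ∈ {1, 2, 3, 4}; NE contributions (8, 15, 9, 4, 0), G = 36.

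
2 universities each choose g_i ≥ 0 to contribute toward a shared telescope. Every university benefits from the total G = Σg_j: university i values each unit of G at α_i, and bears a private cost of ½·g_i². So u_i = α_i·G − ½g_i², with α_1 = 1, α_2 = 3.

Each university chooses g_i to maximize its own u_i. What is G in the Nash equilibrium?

4

University i's FOC: ∂u_i/∂g_i = α_i − g_i = 0, so g_i* = α_i.
NE contributions = (1, 3); G = 4.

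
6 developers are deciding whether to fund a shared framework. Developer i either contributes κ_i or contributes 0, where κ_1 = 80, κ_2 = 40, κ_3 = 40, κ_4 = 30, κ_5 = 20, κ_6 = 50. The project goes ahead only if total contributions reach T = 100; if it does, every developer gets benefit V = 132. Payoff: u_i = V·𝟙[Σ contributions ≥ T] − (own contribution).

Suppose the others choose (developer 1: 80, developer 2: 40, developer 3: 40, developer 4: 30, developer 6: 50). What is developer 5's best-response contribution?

Others' total = 240 ≥ 100; contributing adds cost 20 for no extra benefit.
Best response: 0.

0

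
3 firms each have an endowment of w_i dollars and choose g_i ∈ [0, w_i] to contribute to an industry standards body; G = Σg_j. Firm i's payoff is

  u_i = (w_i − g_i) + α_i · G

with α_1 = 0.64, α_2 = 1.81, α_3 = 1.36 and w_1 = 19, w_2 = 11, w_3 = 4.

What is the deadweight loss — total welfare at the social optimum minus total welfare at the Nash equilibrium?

53.39

∂u_i/∂g_i = α_i − 1, so firm i contributes w_i if α_i > 1, else 0.
α_i > 1 for i ∈ {2, 3}; NE contributions (0, 11, 4), G = 15.
W^NE = Σw_i − G^NE + (Σα_i)·G^NE = 34 + 2.81·15 = 76.15.
Planner: ∂(Σu_j)/∂g_i = Σα_j − 1 = 2.81 > 0, so everyone contributes w_i; G^SO = 34, W^SO = 34 + 2.81·34 = 129.54.
Deadweight loss = 53.39.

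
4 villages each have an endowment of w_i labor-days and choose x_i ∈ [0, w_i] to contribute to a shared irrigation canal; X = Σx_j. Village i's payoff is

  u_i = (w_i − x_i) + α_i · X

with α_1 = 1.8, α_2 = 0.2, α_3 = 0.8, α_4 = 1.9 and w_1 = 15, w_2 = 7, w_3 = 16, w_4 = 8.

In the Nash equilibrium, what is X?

23

∂u_i/∂x_i = α_i − 1, so village i contributes w_i if α_i > 1, else 0.
α_i > 1 for i ∈ {1, 4}; NE contributions (15, 0, 0, 8), X = 23.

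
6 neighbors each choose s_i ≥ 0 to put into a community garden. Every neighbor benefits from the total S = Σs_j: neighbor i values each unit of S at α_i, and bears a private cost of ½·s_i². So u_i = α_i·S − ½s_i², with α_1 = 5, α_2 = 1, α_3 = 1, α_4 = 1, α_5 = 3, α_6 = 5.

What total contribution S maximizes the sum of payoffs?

96

Planner FOC: ∂(Σu_j)/∂s_i = (Σα_j) − s_i = 0, so s_i^SO = Σα_j = 16 for every i; S^SO = 96.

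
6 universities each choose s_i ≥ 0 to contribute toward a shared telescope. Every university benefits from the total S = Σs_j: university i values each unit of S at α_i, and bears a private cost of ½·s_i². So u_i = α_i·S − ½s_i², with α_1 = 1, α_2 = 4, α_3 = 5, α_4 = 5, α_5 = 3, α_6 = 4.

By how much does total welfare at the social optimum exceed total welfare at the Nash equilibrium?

University i's FOC: ∂u_i/∂s_i = α_i − s_i = 0, so s_i* = α_i.
NE contributions = (1, 4, 5, 5, 3, 4); S = 22.
W^NE = (Σα)·S − ½Σα_i² = 22² − ½·92 = 438.
Planner sets s_i = Σα_j = 22 for every i, so S^SO = 6·22 = 132.
W^SO = (Σα)·S^SO − ½·6·(Σα)² = (6/2)·22² = 1452.
Deadweight loss = W^SO − W^NE = 1014.

1014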